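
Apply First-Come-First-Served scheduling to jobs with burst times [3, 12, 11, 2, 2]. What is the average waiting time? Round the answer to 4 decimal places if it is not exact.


FCFS order (as given): [3, 12, 11, 2, 2]
Waiting times:
  Job 1: wait = 0
  Job 2: wait = 3
  Job 3: wait = 15
  Job 4: wait = 26
  Job 5: wait = 28
Sum of waiting times = 72
Average waiting time = 72/5 = 14.4

14.4


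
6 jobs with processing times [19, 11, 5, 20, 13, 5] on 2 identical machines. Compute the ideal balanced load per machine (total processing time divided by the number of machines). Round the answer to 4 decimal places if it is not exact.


Total processing time = 19 + 11 + 5 + 20 + 13 + 5 = 73
Number of machines = 2
Ideal balanced load = 73 / 2 = 36.5

36.5


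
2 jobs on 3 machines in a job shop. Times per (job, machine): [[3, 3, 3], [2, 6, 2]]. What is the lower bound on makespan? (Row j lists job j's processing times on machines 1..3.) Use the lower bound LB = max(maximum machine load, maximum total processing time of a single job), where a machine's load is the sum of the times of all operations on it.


Machine loads:
  Machine 1: 3 + 2 = 5
  Machine 2: 3 + 6 = 9
  Machine 3: 3 + 2 = 5
Max machine load = 9
Job totals:
  Job 1: 9
  Job 2: 10
Max job total = 10
Lower bound = max(9, 10) = 10

10


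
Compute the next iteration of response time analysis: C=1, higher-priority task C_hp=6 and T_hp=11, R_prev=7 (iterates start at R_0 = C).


R_next = C + ceil(R_prev / T_hp) * C_hp
ceil(7 / 11) = ceil(0.6364) = 1
Interference = 1 * 6 = 6
R_next = 1 + 6 = 7
R_next = R_prev, so the iteration has converged (response time = 7).

7


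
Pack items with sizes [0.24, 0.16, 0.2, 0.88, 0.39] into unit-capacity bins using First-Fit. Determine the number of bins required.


Place items sequentially using First-Fit:
  Item 0.24 -> new Bin 1
  Item 0.16 -> Bin 1 (now 0.4)
  Item 0.2 -> Bin 1 (now 0.6)
  Item 0.88 -> new Bin 2
  Item 0.39 -> Bin 1 (now 0.99)
Total bins used = 2

2


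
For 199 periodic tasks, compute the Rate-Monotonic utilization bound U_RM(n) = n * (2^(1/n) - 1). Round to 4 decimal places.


Compute 2^(1/199) = 1.0034892249
Subtract 1: 1.0034892249 - 1 = 0.0034892249
Multiply by n: 199 * 0.0034892249 = 0.6943557551
Round to 4 dp: 0.6944

0.6944


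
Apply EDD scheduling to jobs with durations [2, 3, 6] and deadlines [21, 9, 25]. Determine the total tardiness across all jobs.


Sort by due date (EDD order): [(3, 9), (2, 21), (6, 25)]
Compute completion times and tardiness:
  Job 1: p=3, d=9, C=3, tardiness=max(0,3-9)=0
  Job 2: p=2, d=21, C=5, tardiness=max(0,5-21)=0
  Job 3: p=6, d=25, C=11, tardiness=max(0,11-25)=0
Total tardiness = 0

0


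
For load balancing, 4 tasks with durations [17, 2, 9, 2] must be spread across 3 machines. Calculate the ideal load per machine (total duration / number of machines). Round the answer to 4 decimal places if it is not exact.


Total processing time = 17 + 2 + 9 + 2 = 30
Number of machines = 3
Ideal balanced load = 30 / 3 = 10.0

10.0


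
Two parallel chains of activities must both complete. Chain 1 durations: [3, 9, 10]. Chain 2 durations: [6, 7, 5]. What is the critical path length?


Path A total = 3 + 9 + 10 = 22
Path B total = 6 + 7 + 5 = 18
Critical path = longest path = max(22, 18) = 22

22


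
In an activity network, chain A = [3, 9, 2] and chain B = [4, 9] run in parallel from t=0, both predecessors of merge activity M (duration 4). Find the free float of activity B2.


ES(B2) = sum of predecessors on chain B = 4
EF(B2) = ES + duration = 4 + 9 = 13
Successor of B2 is M. ES(M) = max(sum(A), sum(B)) = max(14, 13) = 14
Free float = ES(successor) - EF(current) = 14 - 13 = 1

1


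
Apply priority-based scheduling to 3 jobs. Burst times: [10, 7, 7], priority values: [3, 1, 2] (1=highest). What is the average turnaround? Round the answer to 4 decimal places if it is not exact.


Sort by priority (ascending = highest first):
Order: [(1, 7), (2, 7), (3, 10)]
Completion times:
  Priority 1, burst=7, C=7
  Priority 2, burst=7, C=14
  Priority 3, burst=10, C=24
Average turnaround = 45/3 = 15.0

15.0


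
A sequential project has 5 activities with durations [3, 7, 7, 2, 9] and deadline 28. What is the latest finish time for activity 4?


LF(activity 4) = deadline - sum of successor durations
Successors: activities 5 through 5 with durations [9]
Sum of successor durations = 9
LF = 28 - 9 = 19

19


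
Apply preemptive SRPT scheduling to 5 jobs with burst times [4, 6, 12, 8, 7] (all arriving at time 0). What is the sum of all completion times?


Since all jobs arrive at t=0, SRPT equals SPT ordering.
SPT order: [4, 6, 7, 8, 12]
Completion times:
  Job 1: p=4, C=4
  Job 2: p=6, C=10
  Job 3: p=7, C=17
  Job 4: p=8, C=25
  Job 5: p=12, C=37
Total completion time = 4 + 10 + 17 + 25 + 37 = 93

93


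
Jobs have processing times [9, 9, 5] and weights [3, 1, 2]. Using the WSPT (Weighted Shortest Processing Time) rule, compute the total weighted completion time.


Compute p/w ratios and sort ascending (WSPT): [(5, 2), (9, 3), (9, 1)]
Compute weighted completion times:
  Job (p=5,w=2): C=5, w*C=2*5=10
  Job (p=9,w=3): C=14, w*C=3*14=42
  Job (p=9,w=1): C=23, w*C=1*23=23
Total weighted completion time = 75

75


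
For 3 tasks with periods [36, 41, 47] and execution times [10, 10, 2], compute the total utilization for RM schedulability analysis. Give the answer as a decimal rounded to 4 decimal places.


Compute individual utilizations (exact fractions):
  Task 1: C/T = 10/36 = 5/18 (approx. 0.2778)
  Task 2: C/T = 10/41 (approx. 0.2439)
  Task 3: C/T = 2/47 (approx. 0.0426)
Total utilization U = 5/18 + 10/41 + 2/47 = 19571/34686
Rounded to 4 decimal places: U = 0.5642
RM (Liu & Layland) bound for 3 tasks = 0.779763; compare with U = 19571/34686 (approx. 0.564233)
U <= bound, so schedulable by RM sufficient condition.

0.5642


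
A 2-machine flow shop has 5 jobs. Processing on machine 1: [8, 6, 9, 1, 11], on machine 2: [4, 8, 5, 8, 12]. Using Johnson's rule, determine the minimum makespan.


Apply Johnson's rule:
  Group 1 (a <= b): [(4, 1, 8), (2, 6, 8), (5, 11, 12)]
  Group 2 (a > b): [(3, 9, 5), (1, 8, 4)]
Optimal job order: [4, 2, 5, 3, 1]
Schedule:
  Job 4: M1 done at 1, M2 done at 9
  Job 2: M1 done at 7, M2 done at 17
  Job 5: M1 done at 18, M2 done at 30
  Job 3: M1 done at 27, M2 done at 35
  Job 1: M1 done at 35, M2 done at 39
Makespan = 39

39


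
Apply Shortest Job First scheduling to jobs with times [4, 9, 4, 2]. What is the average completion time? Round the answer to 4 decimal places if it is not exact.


SJF order (ascending): [2, 4, 4, 9]
Completion times:
  Job 1: burst=2, C=2
  Job 2: burst=4, C=6
  Job 3: burst=4, C=10
  Job 4: burst=9, C=19
Average completion = 37/4 = 9.25

9.25


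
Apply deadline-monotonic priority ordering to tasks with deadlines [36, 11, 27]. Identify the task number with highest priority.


Sort tasks by relative deadline (ascending):
  Task 2: deadline = 11
  Task 3: deadline = 27
  Task 1: deadline = 36
Priority order (highest first): [2, 3, 1]
Highest priority task = 2

2


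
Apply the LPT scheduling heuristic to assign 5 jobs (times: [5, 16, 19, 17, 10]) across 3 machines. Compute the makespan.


Sort jobs in decreasing order (LPT): [19, 17, 16, 10, 5]
Assign each job to the least loaded machine:
  Machine 1: jobs [19], load = 19
  Machine 2: jobs [17, 5], load = 22
  Machine 3: jobs [16, 10], load = 26
Makespan = max load = 26

26


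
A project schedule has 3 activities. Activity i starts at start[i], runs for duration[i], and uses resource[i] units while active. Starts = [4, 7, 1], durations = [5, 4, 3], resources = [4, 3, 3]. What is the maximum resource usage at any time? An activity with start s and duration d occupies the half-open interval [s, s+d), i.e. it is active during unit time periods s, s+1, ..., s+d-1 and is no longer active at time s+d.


Each activity i is active on [start_i, start_i + duration_i).
Compute total resource usage per time slot:
  t=0: active resources = [], total = 0
  t=1: active resources = [3], total = 3
  t=2: active resources = [3], total = 3
  t=3: active resources = [3], total = 3
  t=4: active resources = [4], total = 4
  t=5: active resources = [4], total = 4
  t=6: active resources = [4], total = 4
  t=7: active resources = [4, 3], total = 7
  t=8: active resources = [4, 3], total = 7
  t=9: active resources = [3], total = 3
  t=10: active resources = [3], total = 3
Peak resource demand = 7

7


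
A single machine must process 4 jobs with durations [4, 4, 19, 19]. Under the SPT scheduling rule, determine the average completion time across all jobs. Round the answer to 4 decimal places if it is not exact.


Sort jobs by processing time (SPT order): [4, 4, 19, 19]
Compute completion times sequentially:
  Job 1: processing = 4, completes at 4
  Job 2: processing = 4, completes at 8
  Job 3: processing = 19, completes at 27
  Job 4: processing = 19, completes at 46
Sum of completion times = 85
Average completion time = 85/4 = 21.25

21.25


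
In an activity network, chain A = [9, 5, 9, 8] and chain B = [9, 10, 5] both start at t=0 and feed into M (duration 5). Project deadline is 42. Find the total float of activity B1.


Forward pass: ES(B1) = sum of predecessors on chain B = 0
EF = ES + duration = 0 + 9 = 9
Backward pass: LF(M) = deadline = 42; LS(M) = 42 - 5 = 37
LF(B1) = LS(M) - sum(successors on chain B) = 37 - 15 = 22
LS = LF - duration = 22 - 9 = 13
Total float = LS - ES = 13 - 0 = 13

13


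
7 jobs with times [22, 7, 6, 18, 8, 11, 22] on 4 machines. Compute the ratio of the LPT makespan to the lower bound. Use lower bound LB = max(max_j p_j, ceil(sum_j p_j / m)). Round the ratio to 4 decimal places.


LPT order: [22, 22, 18, 11, 8, 7, 6]
Machine loads after assignment: [22, 22, 25, 25]
LPT makespan = 25
Lower bound = max(max_job, ceil(total/4)) = max(22, 24) = 24
Ratio = 25 / 24 = 1.0417

1.0417


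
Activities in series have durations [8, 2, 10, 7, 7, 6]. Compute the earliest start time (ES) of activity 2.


Activity 2 starts after activities 1 through 1 complete.
Predecessor durations: [8]
ES = 8 = 8

8


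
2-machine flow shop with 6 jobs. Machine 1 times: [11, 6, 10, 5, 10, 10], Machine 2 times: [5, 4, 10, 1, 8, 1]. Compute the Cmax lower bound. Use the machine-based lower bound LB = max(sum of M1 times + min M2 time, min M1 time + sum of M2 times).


LB1 = sum(M1 times) + min(M2 times) = 52 + 1 = 53
LB2 = min(M1 times) + sum(M2 times) = 5 + 29 = 34
Lower bound = max(LB1, LB2) = max(53, 34) = 53

53


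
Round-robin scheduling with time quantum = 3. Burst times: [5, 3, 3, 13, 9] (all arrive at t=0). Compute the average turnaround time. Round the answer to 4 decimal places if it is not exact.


Time quantum = 3
Execution trace:
  J1 runs 3 units, time = 3
  J2 runs 3 units, time = 6
  J3 runs 3 units, time = 9
  J4 runs 3 units, time = 12
  J5 runs 3 units, time = 15
  J1 runs 2 units, time = 17
  J4 runs 3 units, time = 20
  J5 runs 3 units, time = 23
  J4 runs 3 units, time = 26
  J5 runs 3 units, time = 29
  J4 runs 3 units, time = 32
  J4 runs 1 units, time = 33
Finish times: [17, 6, 9, 33, 29]
Average turnaround = 94/5 = 18.8

18.8


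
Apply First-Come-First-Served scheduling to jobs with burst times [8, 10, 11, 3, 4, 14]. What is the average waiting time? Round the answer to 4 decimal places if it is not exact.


FCFS order (as given): [8, 10, 11, 3, 4, 14]
Waiting times:
  Job 1: wait = 0
  Job 2: wait = 8
  Job 3: wait = 18
  Job 4: wait = 29
  Job 5: wait = 32
  Job 6: wait = 36
Sum of waiting times = 123
Average waiting time = 123/6 = 20.5

20.5


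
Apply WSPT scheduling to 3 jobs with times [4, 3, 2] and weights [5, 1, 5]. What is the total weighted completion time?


Compute p/w ratios and sort ascending (WSPT): [(2, 5), (4, 5), (3, 1)]
Compute weighted completion times:
  Job (p=2,w=5): C=2, w*C=5*2=10
  Job (p=4,w=5): C=6, w*C=5*6=30
  Job (p=3,w=1): C=9, w*C=1*9=9
Total weighted completion time = 49

49


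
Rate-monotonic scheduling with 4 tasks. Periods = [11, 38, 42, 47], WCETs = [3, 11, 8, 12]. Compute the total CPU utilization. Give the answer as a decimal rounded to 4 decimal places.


Compute individual utilizations (exact fractions):
  Task 1: C/T = 3/11 (approx. 0.2727)
  Task 2: C/T = 11/38 (approx. 0.2895)
  Task 3: C/T = 8/42 = 4/21 (approx. 0.1905)
  Task 4: C/T = 12/47 (approx. 0.2553)
Total utilization U = 3/11 + 11/38 + 4/21 + 12/47 = 415865/412566
Rounded to 4 decimal places: U = 1.0080
RM (Liu & Layland) bound for 4 tasks = 0.756828; compare with U = 415865/412566 (approx. 1.007996)
U > 1, so the task set is not schedulable (processor overloaded).

1.0080


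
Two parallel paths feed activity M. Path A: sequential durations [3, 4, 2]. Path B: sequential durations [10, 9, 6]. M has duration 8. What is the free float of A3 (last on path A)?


ES(A3) = sum of predecessors on chain A = 7
EF(A3) = ES + duration = 7 + 2 = 9
Successor of A3 is M. ES(M) = max(sum(A), sum(B)) = max(9, 25) = 25
Free float = ES(successor) - EF(current) = 25 - 9 = 16

16


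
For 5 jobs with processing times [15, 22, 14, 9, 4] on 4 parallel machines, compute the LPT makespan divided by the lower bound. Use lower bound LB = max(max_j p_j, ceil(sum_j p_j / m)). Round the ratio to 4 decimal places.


LPT order: [22, 15, 14, 9, 4]
Machine loads after assignment: [22, 15, 14, 13]
LPT makespan = 22
Lower bound = max(max_job, ceil(total/4)) = max(22, 16) = 22
Ratio = 22 / 22 = 1.0

1.0


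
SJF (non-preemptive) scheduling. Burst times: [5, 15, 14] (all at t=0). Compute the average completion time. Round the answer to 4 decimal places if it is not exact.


SJF order (ascending): [5, 14, 15]
Completion times:
  Job 1: burst=5, C=5
  Job 2: burst=14, C=19
  Job 3: burst=15, C=34
Average completion = 58/3 = 19.3333

19.3333


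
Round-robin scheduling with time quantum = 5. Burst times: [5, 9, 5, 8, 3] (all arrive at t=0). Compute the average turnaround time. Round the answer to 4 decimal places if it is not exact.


Time quantum = 5
Execution trace:
  J1 runs 5 units, time = 5
  J2 runs 5 units, time = 10
  J3 runs 5 units, time = 15
  J4 runs 5 units, time = 20
  J5 runs 3 units, time = 23
  J2 runs 4 units, time = 27
  J4 runs 3 units, time = 30
Finish times: [5, 27, 15, 30, 23]
Average turnaround = 100/5 = 20.0

20.0


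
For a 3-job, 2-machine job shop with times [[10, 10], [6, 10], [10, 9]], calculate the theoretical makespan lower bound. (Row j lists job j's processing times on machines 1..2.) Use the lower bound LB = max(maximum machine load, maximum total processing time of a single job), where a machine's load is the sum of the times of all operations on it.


Machine loads:
  Machine 1: 10 + 6 + 10 = 26
  Machine 2: 10 + 10 + 9 = 29
Max machine load = 29
Job totals:
  Job 1: 20
  Job 2: 16
  Job 3: 19
Max job total = 20
Lower bound = max(29, 20) = 29

29


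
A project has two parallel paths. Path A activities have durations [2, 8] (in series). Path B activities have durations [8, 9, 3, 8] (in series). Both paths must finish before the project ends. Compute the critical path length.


Path A total = 2 + 8 = 10
Path B total = 8 + 9 + 3 + 8 = 28
Critical path = longest path = max(10, 28) = 28

28


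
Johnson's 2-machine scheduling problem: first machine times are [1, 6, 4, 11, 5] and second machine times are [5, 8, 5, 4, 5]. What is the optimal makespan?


Apply Johnson's rule:
  Group 1 (a <= b): [(1, 1, 5), (3, 4, 5), (5, 5, 5), (2, 6, 8)]
  Group 2 (a > b): [(4, 11, 4)]
Optimal job order: [1, 3, 5, 2, 4]
Schedule:
  Job 1: M1 done at 1, M2 done at 6
  Job 3: M1 done at 5, M2 done at 11
  Job 5: M1 done at 10, M2 done at 16
  Job 2: M1 done at 16, M2 done at 24
  Job 4: M1 done at 27, M2 done at 31
Makespan = 31

31


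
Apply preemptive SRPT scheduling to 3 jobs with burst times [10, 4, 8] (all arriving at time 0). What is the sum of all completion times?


Since all jobs arrive at t=0, SRPT equals SPT ordering.
SPT order: [4, 8, 10]
Completion times:
  Job 1: p=4, C=4
  Job 2: p=8, C=12
  Job 3: p=10, C=22
Total completion time = 4 + 12 + 22 = 38

38


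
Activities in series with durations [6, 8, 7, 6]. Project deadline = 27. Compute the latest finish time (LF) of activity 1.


LF(activity 1) = deadline - sum of successor durations
Successors: activities 2 through 4 with durations [8, 7, 6]
Sum of successor durations = 21
LF = 27 - 21 = 6

6


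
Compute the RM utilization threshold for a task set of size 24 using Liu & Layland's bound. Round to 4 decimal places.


Compute 2^(1/24) = 1.0293022366
Subtract 1: 1.0293022366 - 1 = 0.0293022366
Multiply by n: 24 * 0.0293022366 = 0.7032536784
Round to 4 dp: 0.7033

0.7033


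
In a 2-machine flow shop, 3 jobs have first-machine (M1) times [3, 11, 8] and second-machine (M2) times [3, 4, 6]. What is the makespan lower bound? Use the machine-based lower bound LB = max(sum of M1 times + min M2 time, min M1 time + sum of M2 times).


LB1 = sum(M1 times) + min(M2 times) = 22 + 3 = 25
LB2 = min(M1 times) + sum(M2 times) = 3 + 13 = 16
Lower bound = max(LB1, LB2) = max(25, 16) = 25

25


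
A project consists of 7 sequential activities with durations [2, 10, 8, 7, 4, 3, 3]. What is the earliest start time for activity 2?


Activity 2 starts after activities 1 through 1 complete.
Predecessor durations: [2]
ES = 2 = 2

2


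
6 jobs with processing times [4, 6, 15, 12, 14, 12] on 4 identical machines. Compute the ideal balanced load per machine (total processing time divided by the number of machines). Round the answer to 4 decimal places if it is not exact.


Total processing time = 4 + 6 + 15 + 12 + 14 + 12 = 63
Number of machines = 4
Ideal balanced load = 63 / 4 = 15.75

15.75


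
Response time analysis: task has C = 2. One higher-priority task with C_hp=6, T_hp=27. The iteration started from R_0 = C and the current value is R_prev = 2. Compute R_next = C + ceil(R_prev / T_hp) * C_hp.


R_next = C + ceil(R_prev / T_hp) * C_hp
ceil(2 / 27) = ceil(0.0741) = 1
Interference = 1 * 6 = 6
R_next = 2 + 6 = 8

8


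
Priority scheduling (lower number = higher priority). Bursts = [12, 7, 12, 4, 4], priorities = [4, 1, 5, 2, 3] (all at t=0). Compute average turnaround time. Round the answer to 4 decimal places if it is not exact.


Sort by priority (ascending = highest first):
Order: [(1, 7), (2, 4), (3, 4), (4, 12), (5, 12)]
Completion times:
  Priority 1, burst=7, C=7
  Priority 2, burst=4, C=11
  Priority 3, burst=4, C=15
  Priority 4, burst=12, C=27
  Priority 5, burst=12, C=39
Average turnaround = 99/5 = 19.8

19.8


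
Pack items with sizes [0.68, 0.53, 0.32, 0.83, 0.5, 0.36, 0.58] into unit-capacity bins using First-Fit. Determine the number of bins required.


Place items sequentially using First-Fit:
  Item 0.68 -> new Bin 1
  Item 0.53 -> new Bin 2
  Item 0.32 -> Bin 1 (now 1.0)
  Item 0.83 -> new Bin 3
  Item 0.5 -> new Bin 4
  Item 0.36 -> Bin 2 (now 0.89)
  Item 0.58 -> new Bin 5
Total bins used = 5

5


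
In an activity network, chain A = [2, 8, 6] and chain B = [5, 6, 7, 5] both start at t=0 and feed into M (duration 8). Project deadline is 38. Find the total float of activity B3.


Forward pass: ES(B3) = sum of predecessors on chain B = 11
EF = ES + duration = 11 + 7 = 18
Backward pass: LF(M) = deadline = 38; LS(M) = 38 - 8 = 30
LF(B3) = LS(M) - sum(successors on chain B) = 30 - 5 = 25
LS = LF - duration = 25 - 7 = 18
Total float = LS - ES = 18 - 11 = 7

7


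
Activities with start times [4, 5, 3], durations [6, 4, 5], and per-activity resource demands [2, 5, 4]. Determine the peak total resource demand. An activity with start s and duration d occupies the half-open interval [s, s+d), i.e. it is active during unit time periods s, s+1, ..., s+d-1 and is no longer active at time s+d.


Each activity i is active on [start_i, start_i + duration_i).
Compute total resource usage per time slot:
  t=0: active resources = [], total = 0
  t=1: active resources = [], total = 0
  t=2: active resources = [], total = 0
  t=3: active resources = [4], total = 4
  t=4: active resources = [2, 4], total = 6
  t=5: active resources = [2, 5, 4], total = 11
  t=6: active resources = [2, 5, 4], total = 11
  t=7: active resources = [2, 5, 4], total = 11
  t=8: active resources = [2, 5], total = 7
  t=9: active resources = [2], total = 2
Peak resource demand = 11

11


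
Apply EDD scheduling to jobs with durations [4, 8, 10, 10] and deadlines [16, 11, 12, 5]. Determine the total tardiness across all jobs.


Sort by due date (EDD order): [(10, 5), (8, 11), (10, 12), (4, 16)]
Compute completion times and tardiness:
  Job 1: p=10, d=5, C=10, tardiness=max(0,10-5)=5
  Job 2: p=8, d=11, C=18, tardiness=max(0,18-11)=7
  Job 3: p=10, d=12, C=28, tardiness=max(0,28-12)=16
  Job 4: p=4, d=16, C=32, tardiness=max(0,32-16)=16
Total tardiness = 44

44


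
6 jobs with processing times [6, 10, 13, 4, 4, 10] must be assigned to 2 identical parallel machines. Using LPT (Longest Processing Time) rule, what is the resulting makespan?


Sort jobs in decreasing order (LPT): [13, 10, 10, 6, 4, 4]
Assign each job to the least loaded machine:
  Machine 1: jobs [13, 6, 4], load = 23
  Machine 2: jobs [10, 10, 4], load = 24
Makespan = max load = 24

24


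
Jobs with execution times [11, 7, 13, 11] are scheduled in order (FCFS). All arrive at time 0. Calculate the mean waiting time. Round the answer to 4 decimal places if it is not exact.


FCFS order (as given): [11, 7, 13, 11]
Waiting times:
  Job 1: wait = 0
  Job 2: wait = 11
  Job 3: wait = 18
  Job 4: wait = 31
Sum of waiting times = 60
Average waiting time = 60/4 = 15.0

15.0


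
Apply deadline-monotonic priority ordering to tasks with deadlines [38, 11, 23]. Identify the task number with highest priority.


Sort tasks by relative deadline (ascending):
  Task 2: deadline = 11
  Task 3: deadline = 23
  Task 1: deadline = 38
Priority order (highest first): [2, 3, 1]
Highest priority task = 2

2


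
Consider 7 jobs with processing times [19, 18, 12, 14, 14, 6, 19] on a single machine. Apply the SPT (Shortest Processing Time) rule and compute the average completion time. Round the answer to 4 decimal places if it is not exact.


Sort jobs by processing time (SPT order): [6, 12, 14, 14, 18, 19, 19]
Compute completion times sequentially:
  Job 1: processing = 6, completes at 6
  Job 2: processing = 12, completes at 18
  Job 3: processing = 14, completes at 32
  Job 4: processing = 14, completes at 46
  Job 5: processing = 18, completes at 64
  Job 6: processing = 19, completes at 83
  Job 7: processing = 19, completes at 102
Sum of completion times = 351
Average completion time = 351/7 = 50.1429

50.1429


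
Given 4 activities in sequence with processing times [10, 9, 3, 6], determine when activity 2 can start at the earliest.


Activity 2 starts after activities 1 through 1 complete.
Predecessor durations: [10]
ES = 10 = 10

10


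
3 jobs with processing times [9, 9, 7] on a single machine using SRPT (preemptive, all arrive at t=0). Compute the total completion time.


Since all jobs arrive at t=0, SRPT equals SPT ordering.
SPT order: [7, 9, 9]
Completion times:
  Job 1: p=7, C=7
  Job 2: p=9, C=16
  Job 3: p=9, C=25
Total completion time = 7 + 16 + 25 = 48

48


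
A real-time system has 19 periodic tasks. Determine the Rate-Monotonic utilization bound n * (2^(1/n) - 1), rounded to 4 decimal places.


Compute 2^(1/19) = 1.0371550444
Subtract 1: 1.0371550444 - 1 = 0.0371550444
Multiply by n: 19 * 0.0371550444 = 0.7059458436
Round to 4 dp: 0.7059

0.7059


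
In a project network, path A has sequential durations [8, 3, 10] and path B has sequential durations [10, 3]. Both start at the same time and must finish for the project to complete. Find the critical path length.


Path A total = 8 + 3 + 10 = 21
Path B total = 10 + 3 = 13
Critical path = longest path = max(21, 13) = 21

21


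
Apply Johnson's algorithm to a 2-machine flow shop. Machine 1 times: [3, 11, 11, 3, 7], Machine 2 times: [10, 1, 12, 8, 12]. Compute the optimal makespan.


Apply Johnson's rule:
  Group 1 (a <= b): [(1, 3, 10), (4, 3, 8), (5, 7, 12), (3, 11, 12)]
  Group 2 (a > b): [(2, 11, 1)]
Optimal job order: [1, 4, 5, 3, 2]
Schedule:
  Job 1: M1 done at 3, M2 done at 13
  Job 4: M1 done at 6, M2 done at 21
  Job 5: M1 done at 13, M2 done at 33
  Job 3: M1 done at 24, M2 done at 45
  Job 2: M1 done at 35, M2 done at 46
Makespan = 46

46


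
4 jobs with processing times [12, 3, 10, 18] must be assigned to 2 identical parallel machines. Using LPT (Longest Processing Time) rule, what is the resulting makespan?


Sort jobs in decreasing order (LPT): [18, 12, 10, 3]
Assign each job to the least loaded machine:
  Machine 1: jobs [18, 3], load = 21
  Machine 2: jobs [12, 10], load = 22
Makespan = max load = 22

22


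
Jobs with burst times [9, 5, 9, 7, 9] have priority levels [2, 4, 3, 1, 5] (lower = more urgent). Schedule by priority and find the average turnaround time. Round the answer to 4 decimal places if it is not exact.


Sort by priority (ascending = highest first):
Order: [(1, 7), (2, 9), (3, 9), (4, 5), (5, 9)]
Completion times:
  Priority 1, burst=7, C=7
  Priority 2, burst=9, C=16
  Priority 3, burst=9, C=25
  Priority 4, burst=5, C=30
  Priority 5, burst=9, C=39
Average turnaround = 117/5 = 23.4

23.4


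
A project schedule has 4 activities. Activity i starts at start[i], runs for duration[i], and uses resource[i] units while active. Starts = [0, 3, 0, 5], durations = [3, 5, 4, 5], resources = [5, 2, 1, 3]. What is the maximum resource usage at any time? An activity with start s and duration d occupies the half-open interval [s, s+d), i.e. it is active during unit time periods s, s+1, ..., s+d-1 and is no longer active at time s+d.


Each activity i is active on [start_i, start_i + duration_i).
Compute total resource usage per time slot:
  t=0: active resources = [5, 1], total = 6
  t=1: active resources = [5, 1], total = 6
  t=2: active resources = [5, 1], total = 6
  t=3: active resources = [2, 1], total = 3
  t=4: active resources = [2], total = 2
  t=5: active resources = [2, 3], total = 5
  t=6: active resources = [2, 3], total = 5
  t=7: active resources = [2, 3], total = 5
  t=8: active resources = [3], total = 3
  t=9: active resources = [3], total = 3
Peak resource demand = 6

6


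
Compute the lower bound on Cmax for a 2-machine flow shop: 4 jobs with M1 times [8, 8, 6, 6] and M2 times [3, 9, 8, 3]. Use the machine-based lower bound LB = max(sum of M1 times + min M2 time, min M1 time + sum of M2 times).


LB1 = sum(M1 times) + min(M2 times) = 28 + 3 = 31
LB2 = min(M1 times) + sum(M2 times) = 6 + 23 = 29
Lower bound = max(LB1, LB2) = max(31, 29) = 31

31


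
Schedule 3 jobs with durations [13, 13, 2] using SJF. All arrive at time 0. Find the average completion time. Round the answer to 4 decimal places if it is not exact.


SJF order (ascending): [2, 13, 13]
Completion times:
  Job 1: burst=2, C=2
  Job 2: burst=13, C=15
  Job 3: burst=13, C=28
Average completion = 45/3 = 15.0

15.0


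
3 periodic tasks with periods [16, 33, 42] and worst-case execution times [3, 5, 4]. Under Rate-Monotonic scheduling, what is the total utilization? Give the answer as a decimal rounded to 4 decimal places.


Compute individual utilizations (exact fractions):
  Task 1: C/T = 3/16 (approx. 0.1875)
  Task 2: C/T = 5/33 (approx. 0.1515)
  Task 3: C/T = 4/42 = 2/21 (approx. 0.0952)
Total utilization U = 3/16 + 5/33 + 2/21 = 535/1232
Rounded to 4 decimal places: U = 0.4343
RM (Liu & Layland) bound for 3 tasks = 0.779763; compare with U = 535/1232 (approx. 0.434253)
U <= bound, so schedulable by RM sufficient condition.

0.4343


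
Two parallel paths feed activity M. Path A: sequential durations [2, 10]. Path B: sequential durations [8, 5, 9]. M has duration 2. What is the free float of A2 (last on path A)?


ES(A2) = sum of predecessors on chain A = 2
EF(A2) = ES + duration = 2 + 10 = 12
Successor of A2 is M. ES(M) = max(sum(A), sum(B)) = max(12, 22) = 22
Free float = ES(successor) - EF(current) = 22 - 12 = 10

10


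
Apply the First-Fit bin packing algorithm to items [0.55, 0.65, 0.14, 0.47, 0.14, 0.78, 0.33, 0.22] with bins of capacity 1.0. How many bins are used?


Place items sequentially using First-Fit:
  Item 0.55 -> new Bin 1
  Item 0.65 -> new Bin 2
  Item 0.14 -> Bin 1 (now 0.69)
  Item 0.47 -> new Bin 3
  Item 0.14 -> Bin 1 (now 0.83)
  Item 0.78 -> new Bin 4
  Item 0.33 -> Bin 2 (now 0.98)
  Item 0.22 -> Bin 3 (now 0.69)
Total bins used = 4

4


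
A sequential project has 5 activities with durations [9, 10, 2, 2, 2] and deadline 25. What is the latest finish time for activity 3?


LF(activity 3) = deadline - sum of successor durations
Successors: activities 4 through 5 with durations [2, 2]
Sum of successor durations = 4
LF = 25 - 4 = 21

21


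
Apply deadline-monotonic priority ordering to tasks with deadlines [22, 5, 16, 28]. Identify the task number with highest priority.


Sort tasks by relative deadline (ascending):
  Task 2: deadline = 5
  Task 3: deadline = 16
  Task 1: deadline = 22
  Task 4: deadline = 28
Priority order (highest first): [2, 3, 1, 4]
Highest priority task = 2

2


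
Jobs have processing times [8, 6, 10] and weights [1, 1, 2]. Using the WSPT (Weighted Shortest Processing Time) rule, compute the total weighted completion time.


Compute p/w ratios and sort ascending (WSPT): [(10, 2), (6, 1), (8, 1)]
Compute weighted completion times:
  Job (p=10,w=2): C=10, w*C=2*10=20
  Job (p=6,w=1): C=16, w*C=1*16=16
  Job (p=8,w=1): C=24, w*C=1*24=24
Total weighted completion time = 60

60


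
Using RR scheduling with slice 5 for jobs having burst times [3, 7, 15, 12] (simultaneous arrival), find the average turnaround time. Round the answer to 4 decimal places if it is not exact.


Time quantum = 5
Execution trace:
  J1 runs 3 units, time = 3
  J2 runs 5 units, time = 8
  J3 runs 5 units, time = 13
  J4 runs 5 units, time = 18
  J2 runs 2 units, time = 20
  J3 runs 5 units, time = 25
  J4 runs 5 units, time = 30
  J3 runs 5 units, time = 35
  J4 runs 2 units, time = 37
Finish times: [3, 20, 35, 37]
Average turnaround = 95/4 = 23.75

23.75


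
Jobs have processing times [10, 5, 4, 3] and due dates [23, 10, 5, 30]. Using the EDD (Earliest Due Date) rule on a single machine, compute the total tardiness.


Sort by due date (EDD order): [(4, 5), (5, 10), (10, 23), (3, 30)]
Compute completion times and tardiness:
  Job 1: p=4, d=5, C=4, tardiness=max(0,4-5)=0
  Job 2: p=5, d=10, C=9, tardiness=max(0,9-10)=0
  Job 3: p=10, d=23, C=19, tardiness=max(0,19-23)=0
  Job 4: p=3, d=30, C=22, tardiness=max(0,22-30)=0
Total tardiness = 0

0


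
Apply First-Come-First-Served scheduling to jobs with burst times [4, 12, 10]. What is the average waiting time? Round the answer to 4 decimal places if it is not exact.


FCFS order (as given): [4, 12, 10]
Waiting times:
  Job 1: wait = 0
  Job 2: wait = 4
  Job 3: wait = 16
Sum of waiting times = 20
Average waiting time = 20/3 = 6.6667

6.6667


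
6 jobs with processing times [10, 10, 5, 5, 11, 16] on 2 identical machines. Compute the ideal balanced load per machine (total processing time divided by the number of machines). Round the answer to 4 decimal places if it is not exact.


Total processing time = 10 + 10 + 5 + 5 + 11 + 16 = 57
Number of machines = 2
Ideal balanced load = 57 / 2 = 28.5

28.5


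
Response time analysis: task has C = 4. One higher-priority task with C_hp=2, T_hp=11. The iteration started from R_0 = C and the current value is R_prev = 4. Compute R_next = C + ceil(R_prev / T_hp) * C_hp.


R_next = C + ceil(R_prev / T_hp) * C_hp
ceil(4 / 11) = ceil(0.3636) = 1
Interference = 1 * 2 = 2
R_next = 4 + 2 = 6

6


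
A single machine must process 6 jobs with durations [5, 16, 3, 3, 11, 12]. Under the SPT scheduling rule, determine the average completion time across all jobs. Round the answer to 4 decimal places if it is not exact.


Sort jobs by processing time (SPT order): [3, 3, 5, 11, 12, 16]
Compute completion times sequentially:
  Job 1: processing = 3, completes at 3
  Job 2: processing = 3, completes at 6
  Job 3: processing = 5, completes at 11
  Job 4: processing = 11, completes at 22
  Job 5: processing = 12, completes at 34
  Job 6: processing = 16, completes at 50
Sum of completion times = 126
Average completion time = 126/6 = 21.0

21.0


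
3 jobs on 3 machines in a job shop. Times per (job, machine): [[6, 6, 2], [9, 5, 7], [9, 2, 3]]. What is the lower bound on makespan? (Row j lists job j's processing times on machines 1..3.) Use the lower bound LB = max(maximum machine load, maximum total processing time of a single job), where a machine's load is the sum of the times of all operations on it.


Machine loads:
  Machine 1: 6 + 9 + 9 = 24
  Machine 2: 6 + 5 + 2 = 13
  Machine 3: 2 + 7 + 3 = 12
Max machine load = 24
Job totals:
  Job 1: 14
  Job 2: 21
  Job 3: 14
Max job total = 21
Lower bound = max(24, 21) = 24

24


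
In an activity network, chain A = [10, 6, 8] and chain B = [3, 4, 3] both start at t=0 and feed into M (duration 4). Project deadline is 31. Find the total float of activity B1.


Forward pass: ES(B1) = sum of predecessors on chain B = 0
EF = ES + duration = 0 + 3 = 3
Backward pass: LF(M) = deadline = 31; LS(M) = 31 - 4 = 27
LF(B1) = LS(M) - sum(successors on chain B) = 27 - 7 = 20
LS = LF - duration = 20 - 3 = 17
Total float = LS - ES = 17 - 0 = 17

17


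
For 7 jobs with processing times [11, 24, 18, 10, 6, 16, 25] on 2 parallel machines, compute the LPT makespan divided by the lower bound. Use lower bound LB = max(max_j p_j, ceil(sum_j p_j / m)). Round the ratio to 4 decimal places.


LPT order: [25, 24, 18, 16, 11, 10, 6]
Machine loads after assignment: [58, 52]
LPT makespan = 58
Lower bound = max(max_job, ceil(total/2)) = max(25, 55) = 55
Ratio = 58 / 55 = 1.0545

1.0545


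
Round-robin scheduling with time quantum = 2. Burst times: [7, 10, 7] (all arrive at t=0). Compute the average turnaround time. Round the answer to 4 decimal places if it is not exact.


Time quantum = 2
Execution trace:
  J1 runs 2 units, time = 2
  J2 runs 2 units, time = 4
  J3 runs 2 units, time = 6
  J1 runs 2 units, time = 8
  J2 runs 2 units, time = 10
  J3 runs 2 units, time = 12
  J1 runs 2 units, time = 14
  J2 runs 2 units, time = 16
  J3 runs 2 units, time = 18
  J1 runs 1 units, time = 19
  J2 runs 2 units, time = 21
  J3 runs 1 units, time = 22
  J2 runs 2 units, time = 24
Finish times: [19, 24, 22]
Average turnaround = 65/3 = 21.6667

21.6667


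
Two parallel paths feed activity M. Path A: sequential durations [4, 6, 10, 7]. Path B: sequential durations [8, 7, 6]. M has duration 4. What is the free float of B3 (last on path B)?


ES(B3) = sum of predecessors on chain B = 15
EF(B3) = ES + duration = 15 + 6 = 21
Successor of B3 is M. ES(M) = max(sum(A), sum(B)) = max(27, 21) = 27
Free float = ES(successor) - EF(current) = 27 - 21 = 6

6


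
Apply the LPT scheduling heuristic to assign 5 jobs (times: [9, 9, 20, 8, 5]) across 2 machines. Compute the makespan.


Sort jobs in decreasing order (LPT): [20, 9, 9, 8, 5]
Assign each job to the least loaded machine:
  Machine 1: jobs [20, 5], load = 25
  Machine 2: jobs [9, 9, 8], load = 26
Makespan = max load = 26

26


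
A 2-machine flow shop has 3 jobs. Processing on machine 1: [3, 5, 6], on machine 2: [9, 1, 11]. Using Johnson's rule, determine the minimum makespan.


Apply Johnson's rule:
  Group 1 (a <= b): [(1, 3, 9), (3, 6, 11)]
  Group 2 (a > b): [(2, 5, 1)]
Optimal job order: [1, 3, 2]
Schedule:
  Job 1: M1 done at 3, M2 done at 12
  Job 3: M1 done at 9, M2 done at 23
  Job 2: M1 done at 14, M2 done at 24
Makespan = 24

24


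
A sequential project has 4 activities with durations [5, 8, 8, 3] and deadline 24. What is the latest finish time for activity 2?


LF(activity 2) = deadline - sum of successor durations
Successors: activities 3 through 4 with durations [8, 3]
Sum of successor durations = 11
LF = 24 - 11 = 13

13


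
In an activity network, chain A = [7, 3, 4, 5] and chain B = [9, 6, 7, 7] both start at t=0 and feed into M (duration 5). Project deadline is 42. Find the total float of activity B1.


Forward pass: ES(B1) = sum of predecessors on chain B = 0
EF = ES + duration = 0 + 9 = 9
Backward pass: LF(M) = deadline = 42; LS(M) = 42 - 5 = 37
LF(B1) = LS(M) - sum(successors on chain B) = 37 - 20 = 17
LS = LF - duration = 17 - 9 = 8
Total float = LS - ES = 8 - 0 = 8

8


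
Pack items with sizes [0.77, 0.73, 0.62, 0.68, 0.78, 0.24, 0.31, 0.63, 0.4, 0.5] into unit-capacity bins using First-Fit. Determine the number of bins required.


Place items sequentially using First-Fit:
  Item 0.77 -> new Bin 1
  Item 0.73 -> new Bin 2
  Item 0.62 -> new Bin 3
  Item 0.68 -> new Bin 4
  Item 0.78 -> new Bin 5
  Item 0.24 -> Bin 2 (now 0.97)
  Item 0.31 -> Bin 3 (now 0.93)
  Item 0.63 -> new Bin 6
  Item 0.4 -> new Bin 7
  Item 0.5 -> Bin 7 (now 0.9)
Total bins used = 7

7


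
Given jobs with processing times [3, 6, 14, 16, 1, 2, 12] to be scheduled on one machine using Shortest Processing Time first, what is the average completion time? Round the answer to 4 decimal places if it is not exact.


Sort jobs by processing time (SPT order): [1, 2, 3, 6, 12, 14, 16]
Compute completion times sequentially:
  Job 1: processing = 1, completes at 1
  Job 2: processing = 2, completes at 3
  Job 3: processing = 3, completes at 6
  Job 4: processing = 6, completes at 12
  Job 5: processing = 12, completes at 24
  Job 6: processing = 14, completes at 38
  Job 7: processing = 16, completes at 54
Sum of completion times = 138
Average completion time = 138/7 = 19.7143

19.7143


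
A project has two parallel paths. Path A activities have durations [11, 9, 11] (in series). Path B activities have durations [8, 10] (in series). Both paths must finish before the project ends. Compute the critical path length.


Path A total = 11 + 9 + 11 = 31
Path B total = 8 + 10 = 18
Critical path = longest path = max(31, 18) = 31

31


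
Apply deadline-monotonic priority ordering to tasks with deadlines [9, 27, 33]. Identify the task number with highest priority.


Sort tasks by relative deadline (ascending):
  Task 1: deadline = 9
  Task 2: deadline = 27
  Task 3: deadline = 33
Priority order (highest first): [1, 2, 3]
Highest priority task = 1

1


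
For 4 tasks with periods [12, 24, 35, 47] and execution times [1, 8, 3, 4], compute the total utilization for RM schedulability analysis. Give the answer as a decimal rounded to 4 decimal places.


Compute individual utilizations (exact fractions):
  Task 1: C/T = 1/12 (approx. 0.0833)
  Task 2: C/T = 8/24 = 1/3 (approx. 0.3333)
  Task 3: C/T = 3/35 (approx. 0.0857)
  Task 4: C/T = 4/47 (approx. 0.0851)
Total utilization U = 1/12 + 1/3 + 3/35 + 4/47 = 11597/19740
Rounded to 4 decimal places: U = 0.5875
RM (Liu & Layland) bound for 4 tasks = 0.756828; compare with U = 11597/19740 (approx. 0.587487)
U <= bound, so schedulable by RM sufficient condition.

0.5875


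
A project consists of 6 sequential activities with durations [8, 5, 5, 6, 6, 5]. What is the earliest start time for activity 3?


Activity 3 starts after activities 1 through 2 complete.
Predecessor durations: [8, 5]
ES = 8 + 5 = 13

13


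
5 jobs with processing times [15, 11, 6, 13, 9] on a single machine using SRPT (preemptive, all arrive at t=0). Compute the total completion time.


Since all jobs arrive at t=0, SRPT equals SPT ordering.
SPT order: [6, 9, 11, 13, 15]
Completion times:
  Job 1: p=6, C=6
  Job 2: p=9, C=15
  Job 3: p=11, C=26
  Job 4: p=13, C=39
  Job 5: p=15, C=54
Total completion time = 6 + 15 + 26 + 39 + 54 = 140

140


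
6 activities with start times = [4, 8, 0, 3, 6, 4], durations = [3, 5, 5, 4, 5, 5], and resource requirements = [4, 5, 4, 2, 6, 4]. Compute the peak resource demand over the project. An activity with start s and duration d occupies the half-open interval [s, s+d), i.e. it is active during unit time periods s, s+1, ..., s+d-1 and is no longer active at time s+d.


Each activity i is active on [start_i, start_i + duration_i).
Compute total resource usage per time slot:
  t=0: active resources = [4], total = 4
  t=1: active resources = [4], total = 4
  t=2: active resources = [4], total = 4
  t=3: active resources = [4, 2], total = 6
  t=4: active resources = [4, 4, 2, 4], total = 14
  t=5: active resources = [4, 2, 4], total = 10
  t=6: active resources = [4, 2, 6, 4], total = 16
  t=7: active resources = [6, 4], total = 10
  t=8: active resources = [5, 6, 4], total = 15
  t=9: active resources = [5, 6], total = 11
  t=10: active resources = [5, 6], total = 11
  t=11: active resources = [5], total = 5
  t=12: active resources = [5], total = 5
Peak resource demand = 16

16
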